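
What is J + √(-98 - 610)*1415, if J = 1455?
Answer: 1455 + 2830*I*√177 ≈ 1455.0 + 37651.0*I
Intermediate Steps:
J + √(-98 - 610)*1415 = 1455 + √(-98 - 610)*1415 = 1455 + √(-708)*1415 = 1455 + (2*I*√177)*1415 = 1455 + 2830*I*√177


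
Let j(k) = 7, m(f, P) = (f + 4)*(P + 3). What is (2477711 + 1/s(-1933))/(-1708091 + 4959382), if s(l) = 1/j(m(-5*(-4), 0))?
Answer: 2477718/3251291 ≈ 0.76207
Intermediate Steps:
m(f, P) = (3 + P)*(4 + f) (m(f, P) = (4 + f)*(3 + P) = (3 + P)*(4 + f))
s(l) = ⅐ (s(l) = 1/7 = ⅐)
(2477711 + 1/s(-1933))/(-1708091 + 4959382) = (2477711 + 1/(⅐))/(-1708091 + 4959382) = (2477711 + 7)/3251291 = 2477718*(1/3251291) = 2477718/3251291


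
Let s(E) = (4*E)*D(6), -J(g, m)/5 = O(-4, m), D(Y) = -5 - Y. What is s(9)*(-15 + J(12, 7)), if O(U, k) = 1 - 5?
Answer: -1980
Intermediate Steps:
O(U, k) = -4
J(g, m) = 20 (J(g, m) = -5*(-4) = 20)
s(E) = -44*E (s(E) = (4*E)*(-5 - 1*6) = (4*E)*(-5 - 6) = (4*E)*(-11) = -44*E)
s(9)*(-15 + J(12, 7)) = (-44*9)*(-15 + 20) = -396*5 = -1980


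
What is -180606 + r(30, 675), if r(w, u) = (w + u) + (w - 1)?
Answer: -179872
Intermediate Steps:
r(w, u) = -1 + u + 2*w (r(w, u) = (u + w) + (-1 + w) = -1 + u + 2*w)
-180606 + r(30, 675) = -180606 + (-1 + 675 + 2*30) = -180606 + (-1 + 675 + 60) = -180606 + 734 = -179872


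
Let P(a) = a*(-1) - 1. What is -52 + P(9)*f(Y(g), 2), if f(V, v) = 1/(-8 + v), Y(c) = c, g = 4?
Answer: -151/3 ≈ -50.333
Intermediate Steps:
P(a) = -1 - a (P(a) = -a - 1 = -1 - a)
-52 + P(9)*f(Y(g), 2) = -52 + (-1 - 1*9)/(-8 + 2) = -52 + (-1 - 9)/(-6) = -52 - 10*(-⅙) = -52 + 5/3 = -151/3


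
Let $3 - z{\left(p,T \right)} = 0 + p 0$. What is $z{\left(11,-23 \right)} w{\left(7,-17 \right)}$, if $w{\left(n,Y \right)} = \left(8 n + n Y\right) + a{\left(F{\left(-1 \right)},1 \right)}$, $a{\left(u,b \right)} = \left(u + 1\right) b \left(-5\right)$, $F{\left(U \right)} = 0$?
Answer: $-204$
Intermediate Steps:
$z{\left(p,T \right)} = 3$ ($z{\left(p,T \right)} = 3 - \left(0 + p 0\right) = 3 - \left(0 + 0\right) = 3 - 0 = 3 + 0 = 3$)
$a{\left(u,b \right)} = - 5 b \left(1 + u\right)$ ($a{\left(u,b \right)} = \left(1 + u\right) b \left(-5\right) = b \left(1 + u\right) \left(-5\right) = - 5 b \left(1 + u\right)$)
$w{\left(n,Y \right)} = -5 + 8 n + Y n$ ($w{\left(n,Y \right)} = \left(8 n + n Y\right) - 5 \left(1 + 0\right) = \left(8 n + Y n\right) - 5 \cdot 1 = \left(8 n + Y n\right) - 5 = -5 + 8 n + Y n$)
$z{\left(11,-23 \right)} w{\left(7,-17 \right)} = 3 \left(-5 + 8 \cdot 7 - 119\right) = 3 \left(-5 + 56 - 119\right) = 3 \left(-68\right) = -204$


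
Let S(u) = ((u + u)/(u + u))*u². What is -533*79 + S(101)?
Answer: -31906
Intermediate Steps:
S(u) = u² (S(u) = ((2*u)/((2*u)))*u² = ((2*u)*(1/(2*u)))*u² = 1*u² = u²)
-533*79 + S(101) = -533*79 + 101² = -42107 + 10201 = -31906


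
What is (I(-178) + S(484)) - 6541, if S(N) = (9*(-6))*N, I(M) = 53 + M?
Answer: -32802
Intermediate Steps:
S(N) = -54*N
(I(-178) + S(484)) - 6541 = ((53 - 178) - 54*484) - 6541 = (-125 - 26136) - 6541 = -26261 - 6541 = -32802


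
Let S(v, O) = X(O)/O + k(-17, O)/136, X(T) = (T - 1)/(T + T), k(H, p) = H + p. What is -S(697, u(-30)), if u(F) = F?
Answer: 5551/15300 ≈ 0.36281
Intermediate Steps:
X(T) = (-1 + T)/(2*T) (X(T) = (-1 + T)/((2*T)) = (-1 + T)*(1/(2*T)) = (-1 + T)/(2*T))
S(v, O) = -⅛ + O/136 + (-1 + O)/(2*O²) (S(v, O) = ((-1 + O)/(2*O))/O + (-17 + O)/136 = (-1 + O)/(2*O²) + (-17 + O)*(1/136) = (-1 + O)/(2*O²) + (-⅛ + O/136) = -⅛ + O/136 + (-1 + O)/(2*O²))
-S(697, u(-30)) = -(-68 + 68*(-30) + (-30)²*(-17 - 30))/(136*(-30)²) = -(-68 - 2040 + 900*(-47))/(136*900) = -(-68 - 2040 - 42300)/(136*900) = -(-44408)/(136*900) = -1*(-5551/15300) = 5551/15300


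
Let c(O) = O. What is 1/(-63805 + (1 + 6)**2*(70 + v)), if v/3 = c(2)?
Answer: -1/60081 ≈ -1.6644e-5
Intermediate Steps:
v = 6 (v = 3*2 = 6)
1/(-63805 + (1 + 6)**2*(70 + v)) = 1/(-63805 + (1 + 6)**2*(70 + 6)) = 1/(-63805 + 7**2*76) = 1/(-63805 + 49*76) = 1/(-63805 + 3724) = 1/(-60081) = -1/60081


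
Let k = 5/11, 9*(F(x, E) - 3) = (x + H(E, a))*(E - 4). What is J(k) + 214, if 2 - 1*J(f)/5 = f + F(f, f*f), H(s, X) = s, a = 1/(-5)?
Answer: 3047094/14641 ≈ 208.12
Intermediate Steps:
a = -1/5 ≈ -0.20000
F(x, E) = 3 + (-4 + E)*(E + x)/9 (F(x, E) = 3 + ((x + E)*(E - 4))/9 = 3 + ((E + x)*(-4 + E))/9 = 3 + ((-4 + E)*(E + x))/9 = 3 + (-4 + E)*(E + x)/9)
k = 5/11 (k = 5*(1/11) = 5/11 ≈ 0.45455)
J(f) = -5 - 25*f/9 - 5*f**3/9 - 5*f**4/9 + 20*f**2/9 (J(f) = 10 - 5*(f + (3 - 4*f*f/9 - 4*f/9 + (f*f)**2/9 + (f*f)*f/9)) = 10 - 5*(f + (3 - 4*f**2/9 - 4*f/9 + (f**2)**2/9 + f**2*f/9)) = 10 - 5*(f + (3 - 4*f**2/9 - 4*f/9 + f**4/9 + f**3/9)) = 10 - 5*(f + (3 - 4*f/9 - 4*f**2/9 + f**3/9 + f**4/9)) = 10 - 5*(3 - 4*f**2/9 + f**3/9 + f**4/9 + 5*f/9) = 10 + (-15 - 25*f/9 - 5*f**3/9 - 5*f**4/9 + 20*f**2/9) = -5 - 25*f/9 - 5*f**3/9 - 5*f**4/9 + 20*f**2/9)
J(k) + 214 = (-5 - 25/9*5/11 - 5*(5/11)**3/9 - 5*(5/11)**4/9 + 20*(5/11)**2/9) + 214 = (-5 - 125/99 - 5/9*125/1331 - 5/9*625/14641 + (20/9)*(25/121)) + 214 = (-5 - 125/99 - 625/11979 - 3125/131769 + 500/1089) + 214 = -86080/14641 + 214 = 3047094/14641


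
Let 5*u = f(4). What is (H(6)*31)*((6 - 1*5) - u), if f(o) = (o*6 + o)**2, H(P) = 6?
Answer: -144894/5 ≈ -28979.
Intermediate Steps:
f(o) = 49*o**2 (f(o) = (6*o + o)**2 = (7*o)**2 = 49*o**2)
u = 784/5 (u = (49*4**2)/5 = (49*16)/5 = (1/5)*784 = 784/5 ≈ 156.80)
(H(6)*31)*((6 - 1*5) - u) = (6*31)*((6 - 1*5) - 1*784/5) = 186*((6 - 5) - 784/5) = 186*(1 - 784/5) = 186*(-779/5) = -144894/5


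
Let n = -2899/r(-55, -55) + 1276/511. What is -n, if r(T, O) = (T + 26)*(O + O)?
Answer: -2589051/1630090 ≈ -1.5883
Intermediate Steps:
r(T, O) = 2*O*(26 + T) (r(T, O) = (26 + T)*(2*O) = 2*O*(26 + T))
n = 2589051/1630090 (n = -2899*(-1/(110*(26 - 55))) + 1276/511 = -2899/(2*(-55)*(-29)) + 1276*(1/511) = -2899/3190 + 1276/511 = 2589051/1630090 ≈ 1.5883)
-n = -1*2589051/1630090 = -2589051/1630090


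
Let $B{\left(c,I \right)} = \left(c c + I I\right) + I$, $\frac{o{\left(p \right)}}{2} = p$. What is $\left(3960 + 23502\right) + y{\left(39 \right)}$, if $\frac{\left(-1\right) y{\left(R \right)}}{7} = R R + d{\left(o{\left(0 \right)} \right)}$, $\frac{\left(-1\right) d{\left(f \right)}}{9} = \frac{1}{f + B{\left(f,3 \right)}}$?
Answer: $\frac{67281}{4} \approx 16820.0$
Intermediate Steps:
$o{\left(p \right)} = 2 p$
$B{\left(c,I \right)} = I + I^{2} + c^{2}$ ($B{\left(c,I \right)} = \left(c^{2} + I^{2}\right) + I = \left(I^{2} + c^{2}\right) + I = I + I^{2} + c^{2}$)
$d{\left(f \right)} = - \frac{9}{12 + f + f^{2}}$ ($d{\left(f \right)} = - \frac{9}{f + \left(3 + 3^{2} + f^{2}\right)} = - \frac{9}{f + \left(3 + 9 + f^{2}\right)} = - \frac{9}{f + \left(12 + f^{2}\right)} = - \frac{9}{12 + f + f^{2}}$)
$y{\left(R \right)} = \frac{21}{4} - 7 R^{2}$ ($y{\left(R \right)} = - 7 \left(R R - \frac{9}{12 + 2 \cdot 0 + \left(2 \cdot 0\right)^{2}}\right) = - 7 \left(R^{2} - \frac{9}{12 + 0 + 0^{2}}\right) = - 7 \left(R^{2} - \frac{9}{12 + 0 + 0}\right) = - 7 \left(R^{2} - \frac{9}{12}\right) = - 7 \left(R^{2} - \frac{3}{4}\right) = - 7 \left(- \frac{3}{4} + R^{2}\right) = \frac{21}{4} - 7 R^{2}$)
$\left(3960 + 23502\right) + y{\left(39 \right)} = \left(3960 + 23502\right) + \left(\frac{21}{4} - 7 \cdot 39^{2}\right) = 27462 + \left(\frac{21}{4} - 10647\right) = 27462 - \frac{42567}{4} = \frac{67281}{4}$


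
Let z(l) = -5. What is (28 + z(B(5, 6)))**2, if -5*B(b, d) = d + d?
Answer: 529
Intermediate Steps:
B(b, d) = -2*d/5 (B(b, d) = -(d + d)/5 = -2*d/5)
(28 + z(B(5, 6)))**2 = (28 - 5)**2 = 23**2 = 529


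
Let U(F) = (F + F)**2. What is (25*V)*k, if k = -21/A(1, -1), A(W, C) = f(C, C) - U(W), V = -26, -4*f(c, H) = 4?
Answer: -2730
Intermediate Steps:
f(c, H) = -1 (f(c, H) = -1/4*4 = -1)
U(F) = 4*F**2 (U(F) = (2*F)**2 = 4*F**2)
A(W, C) = -1 - 4*W**2
k = 21/5 (k = -21/(-1 - 4*1**2) = -21/(-1 - 4*1) = -21/(-1 - 4) = -21/(-5) = -21*(-1/5) = 21/5 ≈ 4.2000)
(25*V)*k = (25*(-26))*(21/5) = -650*21/5 = -2730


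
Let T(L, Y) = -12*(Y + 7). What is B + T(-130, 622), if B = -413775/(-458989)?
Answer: -3464035197/458989 ≈ -7547.1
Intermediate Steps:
T(L, Y) = -84 - 12*Y (T(L, Y) = -12*(7 + Y) = -84 - 12*Y)
B = 413775/458989 (B = -413775*(-1/458989) = 413775/458989 ≈ 0.90149)
B + T(-130, 622) = 413775/458989 + (-84 - 12*622) = 413775/458989 + (-84 - 7464) = 413775/458989 - 7548 = -3464035197/458989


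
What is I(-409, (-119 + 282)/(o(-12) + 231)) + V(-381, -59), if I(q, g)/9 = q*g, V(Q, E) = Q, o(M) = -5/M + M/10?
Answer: -41262933/13813 ≈ -2987.3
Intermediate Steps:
o(M) = -5/M + M/10 (o(M) = -5/M + M*(⅒) = -5/M + M/10)
I(q, g) = 9*g*q (I(q, g) = 9*(q*g) = 9*(g*q) = 9*g*q)
I(-409, (-119 + 282)/(o(-12) + 231)) + V(-381, -59) = 9*((-119 + 282)/((-5/(-12) + (⅒)*(-12)) + 231))*(-409) - 381 = 9*(163/((-5*(-1/12) - 6/5) + 231))*(-409) - 381 = 9*(163/((5/12 - 6/5) + 231))*(-409) - 381 = 9*(163/(-47/60 + 231))*(-409) - 381 = 9*(163/(13813/60))*(-409) - 381 = 9*(163*(60/13813))*(-409) - 381 = 9*(9780/13813)*(-409) - 381 = -36000180/13813 - 381 = -41262933/13813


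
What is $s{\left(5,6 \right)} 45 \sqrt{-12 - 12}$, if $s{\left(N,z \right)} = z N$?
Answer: $2700 i \sqrt{6} \approx 6613.6 i$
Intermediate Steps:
$s{\left(N,z \right)} = N z$
$s{\left(5,6 \right)} 45 \sqrt{-12 - 12} = 5 \cdot 6 \cdot 45 \sqrt{-12 - 12} = 30 \cdot 45 \sqrt{-24} = 1350 \cdot 2 i \sqrt{6} = 2700 i \sqrt{6}$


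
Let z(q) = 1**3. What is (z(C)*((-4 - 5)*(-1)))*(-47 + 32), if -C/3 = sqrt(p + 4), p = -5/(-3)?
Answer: -135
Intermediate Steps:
p = 5/3 (p = -5*(-1/3) = 5/3 ≈ 1.6667)
C = -sqrt(51) (C = -3*sqrt(5/3 + 4) = -sqrt(51) ≈ -7.1414)
z(q) = 1
(z(C)*((-4 - 5)*(-1)))*(-47 + 32) = (1*((-4 - 5)*(-1)))*(-47 + 32) = (1*(-9*(-1)))*(-15) = (1*9)*(-15) = 9*(-15) = -135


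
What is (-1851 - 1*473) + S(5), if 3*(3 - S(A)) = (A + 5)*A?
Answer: -7013/3 ≈ -2337.7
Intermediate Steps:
S(A) = 3 - A*(5 + A)/3 (S(A) = 3 - (A + 5)*A/3 = 3 - (5 + A)*A/3 = 3 - A*(5 + A)/3)
(-1851 - 1*473) + S(5) = (-1851 - 1*473) + (3 - 5/3*5 - ⅓*5²) = (-1851 - 473) + (3 - 25/3 - ⅓*25) = -2324 + (3 - 25/3 - 25/3) = -2324 - 41/3 = -7013/3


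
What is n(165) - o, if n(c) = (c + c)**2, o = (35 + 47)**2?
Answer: 102176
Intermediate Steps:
o = 6724 (o = 82**2 = 6724)
n(c) = 4*c**2 (n(c) = (2*c)**2 = 4*c**2)
n(165) - o = 4*165**2 - 1*6724 = 4*27225 - 6724 = 108900 - 6724 = 102176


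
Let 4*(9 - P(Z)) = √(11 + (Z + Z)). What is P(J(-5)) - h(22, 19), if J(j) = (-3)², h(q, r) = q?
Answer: -13 - √29/4 ≈ -14.346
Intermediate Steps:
J(j) = 9
P(Z) = 9 - √(11 + 2*Z)/4 (P(Z) = 9 - √(11 + (Z + Z))/4 = 9 - √(11 + 2*Z)/4)
P(J(-5)) - h(22, 19) = (9 - √(11 + 2*9)/4) - 1*22 = (9 - √(11 + 18)/4) - 22 = (9 - √29/4) - 22 = -13 - √29/4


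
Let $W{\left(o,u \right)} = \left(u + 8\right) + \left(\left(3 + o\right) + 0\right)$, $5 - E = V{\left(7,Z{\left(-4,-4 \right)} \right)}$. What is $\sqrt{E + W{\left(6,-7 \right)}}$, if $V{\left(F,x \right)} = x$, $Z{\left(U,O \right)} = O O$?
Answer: $i \approx 1.0 i$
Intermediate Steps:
$Z{\left(U,O \right)} = O^{2}$
$E = -11$ ($E = 5 - \left(-4\right)^{2} = 5 - 16 = -11$)
$W{\left(o,u \right)} = 11 + o + u$ ($W{\left(o,u \right)} = \left(8 + u\right) + \left(3 + o\right) = 11 + o + u$)
$\sqrt{E + W{\left(6,-7 \right)}} = \sqrt{-11 + \left(11 + 6 - 7\right)} = \sqrt{-11 + 10} = \sqrt{-1} = i$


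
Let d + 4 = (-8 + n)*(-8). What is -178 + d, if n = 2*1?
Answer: -134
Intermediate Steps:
n = 2
d = 44 (d = -4 + (-8 + 2)*(-8) = -4 - 6*(-8) = -4 + 48 = 44)
-178 + d = -178 + 44 = -134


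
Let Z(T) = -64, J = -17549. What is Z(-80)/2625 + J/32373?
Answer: -147211/259875 ≈ -0.56647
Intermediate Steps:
Z(-80)/2625 + J/32373 = -64/2625 - 17549/32373 = -64*1/2625 - 17549*1/32373 = -64/2625 - 161/297 = -147211/259875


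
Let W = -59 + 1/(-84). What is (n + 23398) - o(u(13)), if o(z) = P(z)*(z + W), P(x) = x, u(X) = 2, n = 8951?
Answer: 1363447/42 ≈ 32463.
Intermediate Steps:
W = -4957/84 (W = -59 - 1/84 = -4957/84 ≈ -59.012)
o(z) = z*(-4957/84 + z) (o(z) = z*(z - 4957/84) = z*(-4957/84 + z))
(n + 23398) - o(u(13)) = (8951 + 23398) - 2*(-4957 + 84*2)/84 = 32349 - 2*(-4957 + 168)/84 = 32349 - 2*(-4789)/84 = 32349 - 1*(-4789/42) = 32349 + 4789/42 = 1363447/42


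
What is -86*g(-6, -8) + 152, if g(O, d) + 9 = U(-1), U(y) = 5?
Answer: 496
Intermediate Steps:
g(O, d) = -4 (g(O, d) = -9 + 5 = -4)
-86*g(-6, -8) + 152 = -86*(-4) + 152 = 344 + 152 = 496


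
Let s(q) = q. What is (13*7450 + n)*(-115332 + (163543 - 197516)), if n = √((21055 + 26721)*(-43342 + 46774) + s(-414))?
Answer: -14460189250 - 149305*√163966818 ≈ -1.6372e+10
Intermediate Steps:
n = √163966818 (n = √((21055 + 26721)*(-43342 + 46774) - 414) = √(47776*3432 - 414) = √(163967232 - 414) = √163966818 ≈ 12805.)
(13*7450 + n)*(-115332 + (163543 - 197516)) = (13*7450 + √163966818)*(-115332 + (163543 - 197516)) = (96850 + √163966818)*(-115332 - 33973) = (96850 + √163966818)*(-149305) = -14460189250 - 149305*√163966818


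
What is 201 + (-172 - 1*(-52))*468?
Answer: -55959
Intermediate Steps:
201 + (-172 - 1*(-52))*468 = 201 + (-172 + 52)*468 = 201 - 120*468 = 201 - 56160 = -55959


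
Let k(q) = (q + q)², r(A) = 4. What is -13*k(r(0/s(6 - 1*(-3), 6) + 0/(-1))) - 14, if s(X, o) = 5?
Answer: -846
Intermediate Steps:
k(q) = 4*q² (k(q) = (2*q)² = 4*q²)
-13*k(r(0/s(6 - 1*(-3), 6) + 0/(-1))) - 14 = -52*4² - 14 = -52*16 - 14 = -13*64 - 14 = -832 - 14 = -846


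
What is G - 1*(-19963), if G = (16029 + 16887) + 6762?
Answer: 59641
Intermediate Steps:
G = 39678 (G = 32916 + 6762 = 39678)
G - 1*(-19963) = 39678 - 1*(-19963) = 39678 + 19963 = 59641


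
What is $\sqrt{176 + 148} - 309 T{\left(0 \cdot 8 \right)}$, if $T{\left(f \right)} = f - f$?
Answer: $18$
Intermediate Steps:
$T{\left(f \right)} = 0$
$\sqrt{176 + 148} - 309 T{\left(0 \cdot 8 \right)} = \sqrt{176 + 148} - 0 = \sqrt{324} + 0 = 18 + 0 = 18$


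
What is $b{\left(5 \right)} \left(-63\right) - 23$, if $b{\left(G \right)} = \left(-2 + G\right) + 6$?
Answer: $-590$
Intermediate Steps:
$b{\left(G \right)} = 4 + G$
$b{\left(5 \right)} \left(-63\right) - 23 = \left(4 + 5\right) \left(-63\right) - 23 = 9 \left(-63\right) - 23 = -567 - 23 = -590$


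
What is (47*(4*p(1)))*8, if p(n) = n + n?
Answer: 3008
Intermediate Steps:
p(n) = 2*n
(47*(4*p(1)))*8 = (47*(4*(2*1)))*8 = (47*(4*2))*8 = (47*8)*8 = 376*8 = 3008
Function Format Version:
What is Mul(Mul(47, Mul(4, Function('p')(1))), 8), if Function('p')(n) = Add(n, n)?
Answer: 3008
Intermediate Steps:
Function('p')(n) = Mul(2, n)
Mul(Mul(47, Mul(4, Function('p')(1))), 8) = Mul(Mul(47, Mul(4, Mul(2, 1))), 8) = Mul(Mul(47, Mul(4, 2)), 8) = Mul(Mul(47, 8), 8) = Mul(376, 8) = 3008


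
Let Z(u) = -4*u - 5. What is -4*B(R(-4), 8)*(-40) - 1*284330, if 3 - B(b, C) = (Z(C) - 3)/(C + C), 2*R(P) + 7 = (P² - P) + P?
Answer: -283450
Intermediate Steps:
Z(u) = -5 - 4*u
R(P) = -7/2 + P²/2 (R(P) = -7/2 + ((P² - P) + P)/2 = -7/2 + P²/2)
B(b, C) = 3 - (-8 - 4*C)/(2*C) (B(b, C) = 3 - ((-5 - 4*C) - 3)/(C + C) = 3 - (-8 - 4*C)/(2*C))
-4*B(R(-4), 8)*(-40) - 1*284330 = -4*(5 + 4/8)*(-40) - 1*284330 = -4*(5 + 4*(⅛))*(-40) - 284330 = -4*(5 + ½)*(-40) - 284330 = -4*11/2*(-40) - 284330 = -22*(-40) - 284330 = 880 - 284330 = -283450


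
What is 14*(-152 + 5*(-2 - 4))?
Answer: -2548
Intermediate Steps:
14*(-152 + 5*(-2 - 4)) = 14*(-152 + 5*(-6)) = 14*(-152 - 30) = 14*(-182) = -2548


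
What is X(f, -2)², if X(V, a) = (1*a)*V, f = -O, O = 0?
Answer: 0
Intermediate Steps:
f = 0 (f = -1*0 = 0)
X(V, a) = V*a (X(V, a) = a*V = V*a)
X(f, -2)² = (0*(-2))² = 0² = 0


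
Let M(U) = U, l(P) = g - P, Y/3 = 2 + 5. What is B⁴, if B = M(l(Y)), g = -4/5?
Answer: 141158161/625 ≈ 2.2585e+5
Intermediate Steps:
g = -⅘ (g = -4*⅕ = -⅘ ≈ -0.80000)
Y = 21 (Y = 3*(2 + 5) = 3*7 = 21)
l(P) = -⅘ - P
B = -109/5 (B = -⅘ - 1*21 = -⅘ - 21 = -109/5 ≈ -21.800)
B⁴ = (-109/5)⁴ = 141158161/625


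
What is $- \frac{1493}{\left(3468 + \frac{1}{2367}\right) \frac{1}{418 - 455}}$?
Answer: $\frac{130755447}{8208757} \approx 15.929$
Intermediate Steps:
$- \frac{1493}{\left(3468 + \frac{1}{2367}\right) \frac{1}{418 - 455}} = - \frac{1493}{\left(3468 + \frac{1}{2367}\right) \frac{1}{-37}} = - \frac{1493}{\frac{8208757}{2367} \left(- \frac{1}{37}\right)} = - \frac{1493}{- \frac{8208757}{87579}} = \left(-1493\right) \left(- \frac{87579}{8208757}\right) = \frac{130755447}{8208757}$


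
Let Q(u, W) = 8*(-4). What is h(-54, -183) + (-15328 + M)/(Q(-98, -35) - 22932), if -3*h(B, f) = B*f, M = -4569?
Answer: -75623519/22964 ≈ -3293.1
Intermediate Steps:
Q(u, W) = -32
h(B, f) = -B*f/3
h(-54, -183) + (-15328 + M)/(Q(-98, -35) - 22932) = -⅓*(-54)*(-183) + (-15328 - 4569)/(-32 - 22932) = -3294 - 19897/(-22964) = -3294 - 19897*(-1/22964) = -3294 + 19897/22964 = -75623519/22964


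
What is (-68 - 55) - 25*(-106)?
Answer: 2527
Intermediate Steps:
(-68 - 55) - 25*(-106) = -123 + 2650 = 2527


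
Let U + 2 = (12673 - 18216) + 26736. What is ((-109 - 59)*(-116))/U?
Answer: 19488/21191 ≈ 0.91964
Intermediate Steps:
U = 21191 (U = -2 + ((12673 - 18216) + 26736) = -2 + (-5543 + 26736) = -2 + 21193 = 21191)
((-109 - 59)*(-116))/U = ((-109 - 59)*(-116))/21191 = -168*(-116)*(1/21191) = 19488*(1/21191) = 19488/21191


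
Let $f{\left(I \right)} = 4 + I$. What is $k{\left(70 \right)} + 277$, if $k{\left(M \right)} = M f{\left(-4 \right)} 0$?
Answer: $277$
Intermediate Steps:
$k{\left(M \right)} = 0$ ($k{\left(M \right)} = M \left(4 - 4\right) 0 = M 0 \cdot 0 = 0 \cdot 0 = 0$)
$k{\left(70 \right)} + 277 = 0 + 277 = 277$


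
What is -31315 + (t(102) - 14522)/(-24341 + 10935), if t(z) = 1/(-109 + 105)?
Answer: -1679177471/53624 ≈ -31314.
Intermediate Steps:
t(z) = -1/4 (t(z) = 1/(-4) = -1/4)
-31315 + (t(102) - 14522)/(-24341 + 10935) = -31315 + (-1/4 - 14522)/(-24341 + 10935) = -31315 - 58089/4/(-13406) = -31315 - 58089/4*(-1/13406) = -31315 + 58089/53624 = -1679177471/53624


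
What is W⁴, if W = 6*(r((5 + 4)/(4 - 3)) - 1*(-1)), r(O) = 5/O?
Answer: 614656/81 ≈ 7588.3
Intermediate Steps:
W = 28/3 (W = 6*(5/(((5 + 4)/(4 - 3))) - 1*(-1)) = 6*(5/((9/1)) + 1) = 6*(5/((9*1)) + 1) = 6*(5/9 + 1) = 6*(14/9) = 28/3 ≈ 9.3333)
W⁴ = (28/3)⁴ = 614656/81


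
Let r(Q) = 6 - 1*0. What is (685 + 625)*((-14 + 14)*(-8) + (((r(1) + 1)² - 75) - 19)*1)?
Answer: -58950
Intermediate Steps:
r(Q) = 6 (r(Q) = 6 + 0 = 6)
(685 + 625)*((-14 + 14)*(-8) + (((r(1) + 1)² - 75) - 19)*1) = (685 + 625)*((-14 + 14)*(-8) + (((6 + 1)² - 75) - 19)*1) = 1310*(0*(-8) + ((7² - 75) - 19)*1) = 1310*(0 + ((49 - 75) - 19)*1) = 1310*(0 + (-26 - 19)*1) = 1310*(0 - 45*1) = 1310*(0 - 45) = 1310*(-45) = -58950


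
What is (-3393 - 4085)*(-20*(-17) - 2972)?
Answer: 19682096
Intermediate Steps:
(-3393 - 4085)*(-20*(-17) - 2972) = -7478*(340 - 2972) = -7478*(-2632) = 19682096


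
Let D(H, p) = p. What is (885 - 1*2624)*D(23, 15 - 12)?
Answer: -5217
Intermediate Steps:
(885 - 1*2624)*D(23, 15 - 12) = (885 - 1*2624)*(15 - 12) = (885 - 2624)*3 = -1739*3 = -5217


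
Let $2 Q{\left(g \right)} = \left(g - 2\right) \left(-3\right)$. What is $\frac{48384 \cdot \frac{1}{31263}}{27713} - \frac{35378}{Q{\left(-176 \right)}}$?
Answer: $- \frac{1459580297174}{11015549313} \approx -132.5$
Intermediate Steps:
$Q{\left(g \right)} = 3 - \frac{3 g}{2}$ ($Q{\left(g \right)} = \frac{\left(g - 2\right) \left(-3\right)}{2} = \frac{\left(-2 + g\right) \left(-3\right)}{2} = \frac{6 - 3 g}{2} = 3 - \frac{3 g}{2}$)
$\frac{48384 \cdot \frac{1}{31263}}{27713} - \frac{35378}{Q{\left(-176 \right)}} = \frac{48384 \cdot \frac{1}{31263}}{27713} - \frac{35378}{3 - -264} = 48384 \cdot \frac{1}{31263} \cdot \frac{1}{27713} - \frac{35378}{3 + 264} = \frac{16128}{10421} \cdot \frac{1}{27713} - \frac{35378}{267} = \frac{2304}{41256739} - \frac{35378}{267} = - \frac{1459580297174}{11015549313}$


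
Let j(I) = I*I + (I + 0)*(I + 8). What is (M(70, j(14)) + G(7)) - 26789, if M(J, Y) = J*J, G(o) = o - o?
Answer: -21889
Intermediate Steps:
j(I) = I² + I*(8 + I)
G(o) = 0
M(J, Y) = J²
(M(70, j(14)) + G(7)) - 26789 = (70² + 0) - 26789 = (4900 + 0) - 26789 = 4900 - 26789 = -21889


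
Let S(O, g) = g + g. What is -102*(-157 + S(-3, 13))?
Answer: 13362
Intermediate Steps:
S(O, g) = 2*g
-102*(-157 + S(-3, 13)) = -102*(-157 + 2*13) = -102*(-157 + 26) = -102*(-131) = 13362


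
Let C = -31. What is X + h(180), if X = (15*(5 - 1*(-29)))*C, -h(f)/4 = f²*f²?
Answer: -4199055810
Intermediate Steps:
h(f) = -4*f⁴ (h(f) = -4*f²*f² = -4*f⁴)
X = -15810 (X = (15*(5 - 1*(-29)))*(-31) = (15*(5 + 29))*(-31) = (15*34)*(-31) = 510*(-31) = -15810)
X + h(180) = -15810 - 4*180⁴ = -15810 - 4*1049760000 = -15810 - 4199040000 = -4199055810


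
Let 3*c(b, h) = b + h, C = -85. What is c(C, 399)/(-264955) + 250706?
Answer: 199277424376/794865 ≈ 2.5071e+5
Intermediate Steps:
c(b, h) = b/3 + h/3 (c(b, h) = (b + h)/3 = b/3 + h/3)
c(C, 399)/(-264955) + 250706 = ((⅓)*(-85) + (⅓)*399)/(-264955) + 250706 = (-85/3 + 133)*(-1/264955) + 250706 = (314/3)*(-1/264955) + 250706 = -314/794865 + 250706 = 199277424376/794865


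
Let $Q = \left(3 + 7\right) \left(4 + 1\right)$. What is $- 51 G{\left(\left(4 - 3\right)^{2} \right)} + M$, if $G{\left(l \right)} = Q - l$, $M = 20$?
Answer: $-2479$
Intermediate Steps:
$Q = 50$ ($Q = 10 \cdot 5 = 50$)
$G{\left(l \right)} = 50 - l$
$- 51 G{\left(\left(4 - 3\right)^{2} \right)} + M = - 51 \left(50 - \left(4 - 3\right)^{2}\right) + 20 = - 51 \left(50 - 1^{2}\right) + 20 = - 51 \left(50 - 1\right) + 20 = \left(-51\right) 49 + 20 = -2499 + 20 = -2479$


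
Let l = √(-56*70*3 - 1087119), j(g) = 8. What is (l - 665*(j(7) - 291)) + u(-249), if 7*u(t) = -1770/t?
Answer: 109341885/581 + I*√1098879 ≈ 1.882e+5 + 1048.3*I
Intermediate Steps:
l = I*√1098879 (l = √(-3920*3 - 1087119) = √(-11760 - 1087119) = √(-1098879) = I*√1098879 ≈ 1048.3*I)
u(t) = -1770/(7*t) (u(t) = (-1770/t)/7 = -1770/(7*t))
(l - 665*(j(7) - 291)) + u(-249) = (I*√1098879 - 665*(8 - 291)) - 1770/7/(-249) = (I*√1098879 - 665*(-283)) - 1770/7*(-1/249) = (I*√1098879 + 188195) + 590/581 = (188195 + I*√1098879) + 590/581 = 109341885/581 + I*√1098879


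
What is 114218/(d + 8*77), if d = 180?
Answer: 57109/398 ≈ 143.49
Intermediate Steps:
114218/(d + 8*77) = 114218/(180 + 8*77) = 114218/(180 + 616) = 114218/796 = 114218*(1/796) = 57109/398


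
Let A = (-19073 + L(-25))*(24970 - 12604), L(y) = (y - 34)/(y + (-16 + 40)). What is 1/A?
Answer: -1/235127124 ≈ -4.2530e-9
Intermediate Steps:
L(y) = (-34 + y)/(24 + y) (L(y) = (-34 + y)/(y + 24) = (-34 + y)/(24 + y))
A = -235127124 (A = (-19073 + (-34 - 25)/(24 - 25))*(24970 - 12604) = (-19073 - 59/(-1))*12366 = (-19073 - 1*(-59))*12366 = (-19073 + 59)*12366 = -19014*12366 = -235127124)
1/A = 1/(-235127124) = -1/235127124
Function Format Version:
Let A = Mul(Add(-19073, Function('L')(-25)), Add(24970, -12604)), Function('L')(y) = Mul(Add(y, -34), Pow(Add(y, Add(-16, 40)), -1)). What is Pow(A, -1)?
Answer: Rational(-1, 235127124) ≈ -4.2530e-9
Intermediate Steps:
Function('L')(y) = Mul(Pow(Add(24, y), -1), Add(-34, y)) (Function('L')(y) = Mul(Add(-34, y), Pow(Add(y, 24), -1)) = Mul(Add(-34, y), Pow(Add(24, y), -1)) = Mul(Pow(Add(24, y), -1), Add(-34, y)))
A = -235127124 (A = Mul(Add(-19073, Mul(Pow(Add(24, -25), -1), Add(-34, -25))), Add(24970, -12604)) = Mul(Add(-19073, Mul(Pow(-1, -1), -59)), 12366) = Mul(Add(-19073, Mul(-1, -59)), 12366) = Mul(Add(-19073, 59), 12366) = Mul(-19014, 12366) = -235127124)
Pow(A, -1) = Pow(-235127124, -1) = Rational(-1, 235127124)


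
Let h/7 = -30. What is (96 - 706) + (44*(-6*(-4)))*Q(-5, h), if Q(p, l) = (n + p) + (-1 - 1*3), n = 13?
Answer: 3614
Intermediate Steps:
h = -210 (h = 7*(-30) = -210)
Q(p, l) = 9 + p (Q(p, l) = (13 + p) + (-1 - 1*3) = (13 + p) + (-1 - 3) = (13 + p) - 4 = 9 + p)
(96 - 706) + (44*(-6*(-4)))*Q(-5, h) = (96 - 706) + (44*(-6*(-4)))*(9 - 5) = -610 + (44*24)*4 = -610 + 1056*4 = -610 + 4224 = 3614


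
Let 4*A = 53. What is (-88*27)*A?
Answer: -31482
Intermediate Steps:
A = 53/4 (A = (¼)*53 = 53/4 ≈ 13.250)
(-88*27)*A = -88*27*(53/4) = -2376*53/4 = -31482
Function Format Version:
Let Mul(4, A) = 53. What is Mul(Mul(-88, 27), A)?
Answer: -31482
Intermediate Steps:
A = Rational(53, 4) (A = Mul(Rational(1, 4), 53) = Rational(53, 4) ≈ 13.250)
Mul(Mul(-88, 27), A) = Mul(Mul(-88, 27), Rational(53, 4)) = Mul(-2376, Rational(53, 4)) = -31482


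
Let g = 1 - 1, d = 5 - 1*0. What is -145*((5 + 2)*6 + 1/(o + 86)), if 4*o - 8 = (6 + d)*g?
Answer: -536065/88 ≈ -6091.6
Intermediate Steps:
d = 5 (d = 5 + 0 = 5)
g = 0
o = 2 (o = 2 + ((6 + 5)*0)/4 = 2 + (11*0)/4 = 2 + (¼)*0 = 2 + 0 = 2)
-145*((5 + 2)*6 + 1/(o + 86)) = -145*((5 + 2)*6 + 1/(2 + 86)) = -145*(7*6 + 1/88) = -145*(42 + 1/88) = -145*3697/88 = -536065/88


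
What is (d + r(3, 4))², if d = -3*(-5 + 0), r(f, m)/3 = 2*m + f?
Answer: 2304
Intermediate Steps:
r(f, m) = 3*f + 6*m (r(f, m) = 3*(2*m + f) = 3*(f + 2*m) = 3*f + 6*m)
d = 15 (d = -3*(-5) = 15)
(d + r(3, 4))² = (15 + (3*3 + 6*4))² = (15 + (9 + 24))² = (15 + 33)² = 48² = 2304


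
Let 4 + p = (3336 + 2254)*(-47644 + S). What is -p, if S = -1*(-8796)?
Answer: 217160324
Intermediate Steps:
S = 8796
p = -217160324 (p = -4 + (3336 + 2254)*(-47644 + 8796) = -4 + 5590*(-38848) = -4 - 217160320 = -217160324)
-p = -1*(-217160324) = 217160324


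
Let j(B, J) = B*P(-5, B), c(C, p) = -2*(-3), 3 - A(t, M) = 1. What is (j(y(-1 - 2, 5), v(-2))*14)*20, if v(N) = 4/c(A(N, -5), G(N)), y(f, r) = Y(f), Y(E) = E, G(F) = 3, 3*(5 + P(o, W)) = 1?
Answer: 3920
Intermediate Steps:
P(o, W) = -14/3 (P(o, W) = -5 + (⅓)*1 = -5 + ⅓ = -14/3)
A(t, M) = 2 (A(t, M) = 3 - 1*1 = 3 - 1 = 2)
y(f, r) = f
c(C, p) = 6
v(N) = ⅔ (v(N) = 4/6 = 4*(⅙) = ⅔)
j(B, J) = -14*B/3 (j(B, J) = B*(-14/3) = -14*B/3)
(j(y(-1 - 2, 5), v(-2))*14)*20 = (-14*(-1 - 2)/3*14)*20 = (-14/3*(-3)*14)*20 = (14*14)*20 = 196*20 = 3920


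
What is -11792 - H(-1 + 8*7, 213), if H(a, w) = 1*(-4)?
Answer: -11788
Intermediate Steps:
H(a, w) = -4
-11792 - H(-1 + 8*7, 213) = -11792 - 1*(-4) = -11792 + 4 = -11788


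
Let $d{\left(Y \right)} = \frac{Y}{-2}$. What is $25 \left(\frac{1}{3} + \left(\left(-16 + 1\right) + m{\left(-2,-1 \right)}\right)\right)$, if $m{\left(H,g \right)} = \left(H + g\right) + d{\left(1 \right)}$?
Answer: $- \frac{2725}{6} \approx -454.17$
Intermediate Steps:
$d{\left(Y \right)} = - \frac{Y}{2}$ ($d{\left(Y \right)} = Y \left(- \frac{1}{2}\right) = - \frac{Y}{2}$)
$m{\left(H,g \right)} = - \frac{1}{2} + H + g$ ($m{\left(H,g \right)} = \left(H + g\right) - \frac{1}{2} = - \frac{1}{2} + H + g$)
$25 \left(\frac{1}{3} + \left(\left(-16 + 1\right) + m{\left(-2,-1 \right)}\right)\right) = 25 \left(\frac{1}{3} + \left(\left(-16 + 1\right) - \frac{7}{2}\right)\right) = 25 \left(\frac{1}{3} - \frac{37}{2}\right) = 25 \left(- \frac{109}{6}\right) = - \frac{2725}{6}$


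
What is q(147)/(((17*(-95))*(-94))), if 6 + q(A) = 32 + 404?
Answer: 43/15181 ≈ 0.0028325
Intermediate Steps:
q(A) = 430 (q(A) = -6 + (32 + 404) = -6 + 436 = 430)
q(147)/(((17*(-95))*(-94))) = 430/(((17*(-95))*(-94))) = 430/((-1615*(-94))) = 430/151810 = 430*(1/151810) = 43/15181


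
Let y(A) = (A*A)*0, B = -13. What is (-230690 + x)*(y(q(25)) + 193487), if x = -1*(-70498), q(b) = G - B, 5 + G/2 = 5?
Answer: -30995069504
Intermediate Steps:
G = 0 (G = -10 + 2*5 = -10 + 10 = 0)
q(b) = 13 (q(b) = 0 - 1*(-13) = 0 + 13 = 13)
x = 70498
y(A) = 0 (y(A) = A²*0 = 0)
(-230690 + x)*(y(q(25)) + 193487) = (-230690 + 70498)*(0 + 193487) = -160192*193487 = -30995069504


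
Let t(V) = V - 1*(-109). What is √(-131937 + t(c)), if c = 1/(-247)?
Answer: I*√8042694699/247 ≈ 363.08*I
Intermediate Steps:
c = -1/247 ≈ -0.0040486
t(V) = 109 + V (t(V) = V + 109 = 109 + V)
√(-131937 + t(c)) = √(-131937 + (109 - 1/247)) = √(-131937 + 26922/247) = √(-32561517/247) = I*√8042694699/247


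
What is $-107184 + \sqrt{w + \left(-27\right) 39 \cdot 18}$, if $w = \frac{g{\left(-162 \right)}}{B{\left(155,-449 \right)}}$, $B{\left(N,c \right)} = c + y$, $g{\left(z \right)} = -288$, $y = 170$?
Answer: $-107184 + \frac{i \sqrt{18213802}}{31} \approx -1.0718 \cdot 10^{5} + 137.67 i$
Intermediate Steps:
$B{\left(N,c \right)} = 170 + c$ ($B{\left(N,c \right)} = c + 170 = 170 + c$)
$w = \frac{32}{31}$ ($w = - \frac{288}{170 - 449} = - \frac{288}{-279} = \left(-288\right) \left(- \frac{1}{279}\right) = \frac{32}{31} \approx 1.0323$)
$-107184 + \sqrt{w + \left(-27\right) 39 \cdot 18} = -107184 + \sqrt{\frac{32}{31} + \left(-27\right) 39 \cdot 18} = -107184 + \sqrt{\frac{32}{31} - 18954} = -107184 + \sqrt{- \frac{587542}{31}} = -107184 + \frac{i \sqrt{18213802}}{31}$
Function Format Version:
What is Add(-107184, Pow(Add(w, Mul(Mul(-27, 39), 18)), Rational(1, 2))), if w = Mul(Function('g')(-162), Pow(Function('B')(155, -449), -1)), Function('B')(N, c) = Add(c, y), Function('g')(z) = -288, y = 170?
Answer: Add(-107184, Mul(Rational(1, 31), I, Pow(18213802, Rational(1, 2)))) ≈ Add(-1.0718e+5, Mul(137.67, I))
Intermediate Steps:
Function('B')(N, c) = Add(170, c) (Function('B')(N, c) = Add(c, 170) = Add(170, c))
w = Rational(32, 31) (w = Mul(-288, Pow(Add(170, -449), -1)) = Mul(-288, Pow(-279, -1)) = Mul(-288, Rational(-1, 279)) = Rational(32, 31) ≈ 1.0323)
Add(-107184, Pow(Add(w, Mul(Mul(-27, 39), 18)), Rational(1, 2))) = Add(-107184, Pow(Add(Rational(32, 31), Mul(Mul(-27, 39), 18)), Rational(1, 2))) = Add(-107184, Pow(Add(Rational(32, 31), Mul(-1053, 18)), Rational(1, 2))) = Add(-107184, Pow(Add(Rational(32, 31), -18954), Rational(1, 2))) = Add(-107184, Pow(Rational(-587542, 31), Rational(1, 2))) = Add(-107184, Mul(Rational(1, 31), I, Pow(18213802, Rational(1, 2))))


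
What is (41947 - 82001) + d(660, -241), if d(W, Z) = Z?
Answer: -40295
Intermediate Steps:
(41947 - 82001) + d(660, -241) = (41947 - 82001) - 241 = -40054 - 241 = -40295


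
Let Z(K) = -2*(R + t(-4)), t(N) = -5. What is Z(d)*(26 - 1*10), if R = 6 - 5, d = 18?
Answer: 128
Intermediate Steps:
R = 1
Z(K) = 8 (Z(K) = -2*(1 - 5) = -2*(-4) = 8)
Z(d)*(26 - 1*10) = 8*(26 - 1*10) = 8*(26 - 10) = 8*16 = 128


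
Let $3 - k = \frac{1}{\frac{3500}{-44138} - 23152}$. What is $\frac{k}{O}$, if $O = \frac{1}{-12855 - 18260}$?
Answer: $- \frac{47694683228045}{510943238} \approx -93346.0$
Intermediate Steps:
$O = - \frac{1}{31115}$ ($O = \frac{1}{-31115} = - \frac{1}{31115} \approx -3.2139 \cdot 10^{-5}$)
$k = \frac{1532851783}{510943238}$ ($k = 3 - \frac{1}{\frac{3500}{-44138} - 23152} = 3 - \frac{1}{3500 \left(- \frac{1}{44138}\right) - 23152} = 3 - \frac{1}{- \frac{1750}{22069} - 23152} = 3 - \frac{1}{- \frac{510943238}{22069}} = 3 - - \frac{22069}{510943238} = 3 + \frac{22069}{510943238} = \frac{1532851783}{510943238} \approx 3.0$)
$\frac{k}{O} = \frac{1532851783}{510943238 \left(- \frac{1}{31115}\right)} = \frac{1532851783}{510943238} \left(-31115\right) = - \frac{47694683228045}{510943238}$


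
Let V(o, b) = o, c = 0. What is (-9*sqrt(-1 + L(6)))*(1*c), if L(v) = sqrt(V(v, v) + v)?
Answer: 0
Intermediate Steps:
L(v) = sqrt(2)*sqrt(v) (L(v) = sqrt(v + v) = sqrt(2*v) = sqrt(2)*sqrt(v))
(-9*sqrt(-1 + L(6)))*(1*c) = (-9*sqrt(-1 + sqrt(2)*sqrt(6)))*(1*0) = -9*sqrt(-1 + 2*sqrt(3))*0 = 0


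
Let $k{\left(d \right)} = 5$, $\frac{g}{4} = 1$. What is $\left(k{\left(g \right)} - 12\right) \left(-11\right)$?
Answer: $77$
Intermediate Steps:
$g = 4$ ($g = 4 \cdot 1 = 4$)
$\left(k{\left(g \right)} - 12\right) \left(-11\right) = \left(5 - 12\right) \left(-11\right) = \left(-7\right) \left(-11\right) = 77$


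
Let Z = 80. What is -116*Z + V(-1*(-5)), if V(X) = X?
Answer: -9275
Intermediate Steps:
-116*Z + V(-1*(-5)) = -116*80 - 1*(-5) = -9280 + 5 = -9275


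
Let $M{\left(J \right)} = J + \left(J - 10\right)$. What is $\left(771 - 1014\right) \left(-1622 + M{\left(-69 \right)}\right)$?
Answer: $430110$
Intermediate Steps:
$M{\left(J \right)} = -10 + 2 J$ ($M{\left(J \right)} = J + \left(-10 + J\right) = -10 + 2 J$)
$\left(771 - 1014\right) \left(-1622 + M{\left(-69 \right)}\right) = \left(771 - 1014\right) \left(-1622 + \left(-10 + 2 \left(-69\right)\right)\right) = - 243 \left(-1622 - 148\right) = \left(-243\right) \left(-1770\right) = 430110$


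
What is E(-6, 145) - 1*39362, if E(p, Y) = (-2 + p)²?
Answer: -39298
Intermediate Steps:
E(-6, 145) - 1*39362 = (-2 - 6)² - 1*39362 = (-8)² - 39362 = 64 - 39362 = -39298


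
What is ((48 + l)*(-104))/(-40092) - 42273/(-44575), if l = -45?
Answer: 10953311/11455775 ≈ 0.95614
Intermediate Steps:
((48 + l)*(-104))/(-40092) - 42273/(-44575) = ((48 - 45)*(-104))/(-40092) - 42273/(-44575) = (3*(-104))*(-1/40092) - 42273*(-1/44575) = -312*(-1/40092) + 42273/44575 = 2/257 + 42273/44575 = 10953311/11455775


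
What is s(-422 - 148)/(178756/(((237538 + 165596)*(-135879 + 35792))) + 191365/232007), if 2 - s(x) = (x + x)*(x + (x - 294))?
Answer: -7651589521951453687674/3860621998777439 ≈ -1.9820e+6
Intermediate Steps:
s(x) = 2 - 2*x*(-294 + 2*x) (s(x) = 2 - (x + x)*(x + (x - 294)) = 2 - 2*x*(x + (-294 + x)) = 2 - 2*x*(-294 + 2*x))
s(-422 - 148)/(178756/(((237538 + 165596)*(-135879 + 35792))) + 191365/232007) = (2 - 4*(-422 - 148)**2 + 588*(-422 - 148))/(178756/(((237538 + 165596)*(-135879 + 35792))) + 191365/232007) = (2 - 4*(-570)**2 + 588*(-570))/(178756/((403134*(-100087))) + 191365*(1/232007)) = (2 - 4*324900 - 335160)/(178756/(-40348472658) + 191365/232007) = (2 - 1299600 - 335160)/(178756*(-1/40348472658) + 191365/232007) = -1634758/(-89378/20174236329 + 191365/232007) = -1634758/3860621998777439/4680564047982303 = -1634758*4680564047982303/3860621998777439 = -7651589521951453687674/3860621998777439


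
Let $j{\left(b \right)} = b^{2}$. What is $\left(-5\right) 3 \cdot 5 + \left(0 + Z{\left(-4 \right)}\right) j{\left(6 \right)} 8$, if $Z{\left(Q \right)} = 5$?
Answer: $1365$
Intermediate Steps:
$\left(-5\right) 3 \cdot 5 + \left(0 + Z{\left(-4 \right)}\right) j{\left(6 \right)} 8 = \left(-5\right) 3 \cdot 5 + \left(0 + 5\right) 6^{2} \cdot 8 = \left(-15\right) 5 + 5 \cdot 36 \cdot 8 = -75 + 180 \cdot 8 = -75 + 1440 = 1365$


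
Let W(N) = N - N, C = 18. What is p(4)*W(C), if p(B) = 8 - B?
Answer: 0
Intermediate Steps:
W(N) = 0
p(4)*W(C) = (8 - 1*4)*0 = (8 - 4)*0 = 4*0 = 0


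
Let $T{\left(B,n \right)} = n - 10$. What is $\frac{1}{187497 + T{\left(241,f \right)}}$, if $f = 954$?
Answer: $\frac{1}{188441} \approx 5.3067 \cdot 10^{-6}$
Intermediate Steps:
$T{\left(B,n \right)} = -10 + n$
$\frac{1}{187497 + T{\left(241,f \right)}} = \frac{1}{187497 + \left(-10 + 954\right)} = \frac{1}{187497 + 944} = \frac{1}{188441}$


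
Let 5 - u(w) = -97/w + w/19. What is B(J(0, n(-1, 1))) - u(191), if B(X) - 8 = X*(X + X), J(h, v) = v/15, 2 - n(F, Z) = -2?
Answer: 10359253/816525 ≈ 12.687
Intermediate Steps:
n(F, Z) = 4 (n(F, Z) = 2 - 1*(-2) = 2 + 2 = 4)
J(h, v) = v/15 (J(h, v) = v*(1/15) = v/15)
u(w) = 5 + 97/w - w/19 (u(w) = 5 - (-97/w + w/19) = 5 + (97/w - w/19) = 5 + 97/w - w/19)
B(X) = 8 + 2*X**2 (B(X) = 8 + X*(X + X) = 8 + X*(2*X) = 8 + 2*X**2)
B(J(0, n(-1, 1))) - u(191) = (8 + 2*((1/15)*4)**2) - (5 + 97/191 - 1/19*191) = (8 + 2*(4/15)**2) - (5 + 97*(1/191) - 191/19) = (8 + 2*(16/225)) - (5 + 97/191 - 191/19) = (8 + 32/225) - 1*(-16493/3629) = 1832/225 + 16493/3629 = 10359253/816525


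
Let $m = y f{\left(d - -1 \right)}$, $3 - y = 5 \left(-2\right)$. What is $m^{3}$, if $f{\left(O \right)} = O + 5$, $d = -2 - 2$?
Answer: $17576$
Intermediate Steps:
$d = -4$
$y = 13$ ($y = 3 - 5 \left(-2\right) = 3 - -10 = 3 + 10 = 13$)
$f{\left(O \right)} = 5 + O$
$m = 26$ ($m = 13 \left(5 - 3\right) = 13 \cdot 2 = 26$)
$m^{3} = 26^{3} = 17576$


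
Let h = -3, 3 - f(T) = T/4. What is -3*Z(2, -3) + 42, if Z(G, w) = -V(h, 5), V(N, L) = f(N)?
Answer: 213/4 ≈ 53.250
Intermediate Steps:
f(T) = 3 - T/4
V(N, L) = 3 - N/4
Z(G, w) = -15/4 (Z(G, w) = -(3 - ¼*(-3)) = -(3 + ¾) = -1*15/4 = -15/4)
-3*Z(2, -3) + 42 = -3*(-15/4) + 42 = 45/4 + 42 = 213/4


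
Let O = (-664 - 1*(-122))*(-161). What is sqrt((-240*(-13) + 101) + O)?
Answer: sqrt(90483) ≈ 300.80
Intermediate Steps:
O = 87262 (O = (-664 + 122)*(-161) = -542*(-161) = 87262)
sqrt((-240*(-13) + 101) + O) = sqrt((-240*(-13) + 101) + 87262) = sqrt((-80*(-39) + 101) + 87262) = sqrt((3120 + 101) + 87262) = sqrt(3221 + 87262) = sqrt(90483)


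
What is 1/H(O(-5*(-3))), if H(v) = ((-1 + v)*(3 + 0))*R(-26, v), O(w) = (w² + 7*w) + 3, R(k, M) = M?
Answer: 1/331668 ≈ 3.0151e-6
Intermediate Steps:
O(w) = 3 + w² + 7*w
H(v) = v*(-3 + 3*v) (H(v) = ((-1 + v)*(3 + 0))*v = ((-1 + v)*3)*v = (-3 + 3*v)*v = v*(-3 + 3*v))
1/H(O(-5*(-3))) = 1/(3*(3 + (-5*(-3))² + 7*(-5*(-3)))*(-1 + (3 + (-5*(-3))² + 7*(-5*(-3))))) = 1/(3*(3 + 15² + 7*15)*(-1 + (3 + 15² + 7*15))) = 1/(3*(3 + 225 + 105)*(-1 + (3 + 225 + 105))) = 1/(3*333*(-1 + 333)) = 1/(3*333*332) = 1/331668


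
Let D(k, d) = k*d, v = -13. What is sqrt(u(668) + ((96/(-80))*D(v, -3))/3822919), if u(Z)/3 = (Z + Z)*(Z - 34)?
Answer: sqrt(928425738930589719570)/19114595 ≈ 1594.1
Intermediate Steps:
D(k, d) = d*k
u(Z) = 6*Z*(-34 + Z) (u(Z) = 3*((Z + Z)*(Z - 34)) = 3*((2*Z)*(-34 + Z)) = 3*(2*Z*(-34 + Z)) = 6*Z*(-34 + Z))
sqrt(u(668) + ((96/(-80))*D(v, -3))/3822919) = sqrt(6*668*(-34 + 668) + ((96/(-80))*(-3*(-13)))/3822919) = sqrt(6*668*634 + ((96*(-1/80))*39)*(1/3822919)) = sqrt(2541072 - 6/5*39*(1/3822919)) = sqrt(2541072 - 234/5*1/3822919) = sqrt(2541072 - 234/19114595) = sqrt(48571562145606/19114595) = sqrt(928425738930589719570)/19114595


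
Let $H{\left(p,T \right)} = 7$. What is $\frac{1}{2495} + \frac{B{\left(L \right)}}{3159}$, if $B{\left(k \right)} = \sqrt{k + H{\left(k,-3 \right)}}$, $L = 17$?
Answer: $\frac{1}{2495} + \frac{2 \sqrt{6}}{3159} \approx 0.0019516$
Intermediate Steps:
$B{\left(k \right)} = \sqrt{7 + k}$ ($B{\left(k \right)} = \sqrt{k + 7} = \sqrt{7 + k}$)
$\frac{1}{2495} + \frac{B{\left(L \right)}}{3159} = \frac{1}{2495} + \frac{\sqrt{7 + 17}}{3159} = \frac{1}{2495} + \sqrt{24} \cdot \frac{1}{3159} = \frac{1}{2495} + 2 \sqrt{6} \cdot \frac{1}{3159} = \frac{1}{2495} + \frac{2 \sqrt{6}}{3159}$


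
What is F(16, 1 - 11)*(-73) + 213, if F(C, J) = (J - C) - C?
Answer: 3279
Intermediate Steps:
F(C, J) = J - 2*C
F(16, 1 - 11)*(-73) + 213 = ((1 - 11) - 2*16)*(-73) + 213 = (-10 - 32)*(-73) + 213 = -42*(-73) + 213 = 3066 + 213 = 3279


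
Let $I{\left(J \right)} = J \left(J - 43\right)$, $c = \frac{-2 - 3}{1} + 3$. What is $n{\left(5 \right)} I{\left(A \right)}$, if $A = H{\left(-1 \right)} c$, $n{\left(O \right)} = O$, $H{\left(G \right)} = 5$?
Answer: $2650$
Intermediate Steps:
$c = -2$ ($c = \left(-2 - 3\right) 1 + 3 = \left(-5\right) 1 + 3 = -5 + 3 = -2$)
$A = -10$ ($A = 5 \left(-2\right) = -10$)
$I{\left(J \right)} = J \left(-43 + J\right)$
$n{\left(5 \right)} I{\left(A \right)} = 5 \left(- 10 \left(-43 - 10\right)\right) = 5 \left(\left(-10\right) \left(-53\right)\right) = 5 \cdot 530 = 2650$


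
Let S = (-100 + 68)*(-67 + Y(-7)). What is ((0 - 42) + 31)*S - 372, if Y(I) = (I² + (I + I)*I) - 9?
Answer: 24620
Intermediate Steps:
Y(I) = -9 + 3*I² (Y(I) = (I² + (2*I)*I) - 9 = (I² + 2*I²) - 9 = 3*I² - 9 = -9 + 3*I²)
S = -2272 (S = (-100 + 68)*(-67 + (-9 + 3*(-7)²)) = -32*(-67 + (-9 + 3*49)) = -32*(-67 + (-9 + 147)) = -32*(-67 + 138) = -32*71 = -2272)
((0 - 42) + 31)*S - 372 = ((0 - 42) + 31)*(-2272) - 372 = (-42 + 31)*(-2272) - 372 = -11*(-2272) - 372 = 24992 - 372 = 24620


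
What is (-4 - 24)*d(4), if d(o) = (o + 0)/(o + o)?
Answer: -14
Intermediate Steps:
d(o) = ½ (d(o) = o/((2*o)) = o*(1/(2*o)) = ½)
(-4 - 24)*d(4) = (-4 - 24)*(½) = -28*½ = -14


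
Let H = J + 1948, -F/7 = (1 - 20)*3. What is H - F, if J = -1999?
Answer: -450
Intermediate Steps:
F = 399 (F = -7*(1 - 20)*3 = -(-133)*3 = -7*(-57) = 399)
H = -51 (H = -1999 + 1948 = -51)
H - F = -51 - 1*399 = -51 - 399 = -450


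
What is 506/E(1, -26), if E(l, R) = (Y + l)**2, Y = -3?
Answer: 253/2 ≈ 126.50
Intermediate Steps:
E(l, R) = (-3 + l)**2
506/E(1, -26) = 506/((-3 + 1)**2) = 506/((-2)**2) = 506/4 = 506*(1/4) = 253/2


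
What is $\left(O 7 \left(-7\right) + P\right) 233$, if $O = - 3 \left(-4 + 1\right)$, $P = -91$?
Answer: $-123956$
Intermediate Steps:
$O = 9$ ($O = \left(-3\right) \left(-3\right) = 9$)
$\left(O 7 \left(-7\right) + P\right) 233 = \left(9 \cdot 7 \left(-7\right) - 91\right) 233 = \left(63 \left(-7\right) - 91\right) 233 = \left(-441 - 91\right) 233 = \left(-532\right) 233 = -123956$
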